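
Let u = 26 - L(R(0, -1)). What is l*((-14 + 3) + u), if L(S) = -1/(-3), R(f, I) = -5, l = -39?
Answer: -572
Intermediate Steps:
L(S) = ⅓ (L(S) = -1*(-⅓) = ⅓)
u = 77/3 (u = 26 - 1*⅓ = 26 - ⅓ = 77/3 ≈ 25.667)
l*((-14 + 3) + u) = -39*((-14 + 3) + 77/3) = -39*(-11 + 77/3) = -39*44/3 = -572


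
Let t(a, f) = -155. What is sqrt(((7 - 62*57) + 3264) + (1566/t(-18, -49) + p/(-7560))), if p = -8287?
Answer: I*sqrt(16599868530)/7812 ≈ 16.493*I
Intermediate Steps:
sqrt(((7 - 62*57) + 3264) + (1566/t(-18, -49) + p/(-7560))) = sqrt(((7 - 62*57) + 3264) + (1566/(-155) - 8287/(-7560))) = sqrt(((7 - 3534) + 3264) + (1566*(-1/155) - 8287*(-1/7560))) = sqrt((-3527 + 3264) + (-1566/155 + 8287/7560)) = sqrt(-263 - 422179/46872) = sqrt(-12749515/46872) = I*sqrt(16599868530)/7812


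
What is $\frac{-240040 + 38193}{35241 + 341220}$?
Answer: $- \frac{201847}{376461} \approx -0.53617$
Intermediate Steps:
$\frac{-240040 + 38193}{35241 + 341220} = - \frac{201847}{376461}$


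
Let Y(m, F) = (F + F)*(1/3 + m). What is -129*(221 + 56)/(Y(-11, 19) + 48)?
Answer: 107199/1072 ≈ 99.999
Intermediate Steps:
Y(m, F) = 2*F*(⅓ + m) (Y(m, F) = (2*F)*(⅓ + m) = 2*F*(⅓ + m))
-129*(221 + 56)/(Y(-11, 19) + 48) = -129*(221 + 56)/((⅔)*19*(1 + 3*(-11)) + 48) = -35733/((⅔)*19*(1 - 33) + 48) = -35733/((⅔)*19*(-32) + 48) = -35733/(-1216/3 + 48) = -35733/(-1072/3) = -35733*(-3)/1072 = -129*(-831/1072) = 107199/1072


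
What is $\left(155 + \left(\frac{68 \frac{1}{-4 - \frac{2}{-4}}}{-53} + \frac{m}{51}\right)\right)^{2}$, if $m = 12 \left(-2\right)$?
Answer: $\frac{954390271041}{39778249} \approx 23993.0$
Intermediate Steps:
$m = -24$
$\left(155 + \left(\frac{68 \frac{1}{-4 - \frac{2}{-4}}}{-53} + \frac{m}{51}\right)\right)^{2} = \left(155 - \left(\frac{8}{17} - \frac{68 \frac{1}{-4 - \frac{2}{-4}}}{-53}\right)\right)^{2} = \left(155 - \left(\frac{8}{17} - \frac{68}{-4 - 2 \left(- \frac{1}{4}\right)} \left(- \frac{1}{53}\right)\right)\right)^{2} = \left(155 - \left(\frac{8}{17} - \frac{68}{-4 - - \frac{1}{2}} \left(- \frac{1}{53}\right)\right)\right)^{2} = \left(155 - \left(\frac{8}{17} - \frac{68}{-4 + \frac{1}{2}} \left(- \frac{1}{53}\right)\right)\right)^{2} = \left(155 - \left(\frac{8}{17} - \frac{68}{- \frac{7}{2}} \left(- \frac{1}{53}\right)\right)\right)^{2} = \left(155 - \left(\frac{8}{17} - 68 \left(- \frac{2}{7}\right) \left(- \frac{1}{53}\right)\right)\right)^{2} = \left(155 - \frac{656}{6307}\right)^{2} = \left(\frac{976929}{6307}\right)^{2} = \frac{954390271041}{39778249}$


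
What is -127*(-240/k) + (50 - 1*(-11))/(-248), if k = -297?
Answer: -2525719/24552 ≈ -102.87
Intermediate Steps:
-127*(-240/k) + (50 - 1*(-11))/(-248) = -127/((-297/(-240))) + (50 - 1*(-11))/(-248) = -127/((-297*(-1/240))) + (50 + 11)*(-1/248) = -127/99/80 + 61*(-1/248) = -127*80/99 - 61/248 = -10160/99 - 61/248 = -2525719/24552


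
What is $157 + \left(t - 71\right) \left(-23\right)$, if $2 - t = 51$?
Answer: $2917$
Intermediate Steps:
$t = -49$ ($t = 2 - 51 = -49$)
$157 + \left(t - 71\right) \left(-23\right) = 157 + \left(-49 - 71\right) \left(-23\right) = 157 - -2760 = 157 + 2760 = 2917$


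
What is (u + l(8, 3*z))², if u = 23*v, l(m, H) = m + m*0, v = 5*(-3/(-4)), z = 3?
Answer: 142129/16 ≈ 8883.1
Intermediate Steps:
v = 15/4 (v = 5*(-3*(-¼)) = 5*(¾) = 15/4 ≈ 3.7500)
l(m, H) = m (l(m, H) = m + 0 = m)
u = 345/4 (u = 23*(15/4) = 345/4 ≈ 86.250)
(u + l(8, 3*z))² = (345/4 + 8)² = (377/4)² = 142129/16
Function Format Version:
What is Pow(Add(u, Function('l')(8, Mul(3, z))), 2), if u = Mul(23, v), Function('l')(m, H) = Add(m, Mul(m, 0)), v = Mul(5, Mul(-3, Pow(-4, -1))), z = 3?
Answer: Rational(142129, 16) ≈ 8883.1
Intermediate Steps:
v = Rational(15, 4) (v = Mul(5, Mul(-3, Rational(-1, 4))) = Mul(5, Rational(3, 4)) = Rational(15, 4) ≈ 3.7500)
Function('l')(m, H) = m (Function('l')(m, H) = Add(m, 0) = m)
u = Rational(345, 4) (u = Mul(23, Rational(15, 4)) = Rational(345, 4) ≈ 86.250)
Pow(Add(u, Function('l')(8, Mul(3, z))), 2) = Pow(Add(Rational(345, 4), 8), 2) = Pow(Rational(377, 4), 2) = Rational(142129, 16)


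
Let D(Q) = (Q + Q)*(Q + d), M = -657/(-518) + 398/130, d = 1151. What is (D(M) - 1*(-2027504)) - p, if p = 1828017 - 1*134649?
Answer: 195070903816359/566834450 ≈ 3.4414e+5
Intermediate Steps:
p = 1693368 (p = 1828017 - 134649 = 1693368)
M = 145787/33670 (M = -657*(-1/518) + 398*(1/130) = 657/518 + 199/65 = 145787/33670 ≈ 4.3299)
D(Q) = 2*Q*(1151 + Q) (D(Q) = (Q + Q)*(Q + 1151) = (2*Q)*(1151 + Q) = 2*Q*(1151 + Q))
(D(M) - 1*(-2027504)) - p = (2*(145787/33670)*(1151 + 145787/33670) - 1*(-2027504)) - 1*1693368 = (2*(145787/33670)*(38899957/33670) + 2027504) - 1693368 = (5671108031159/566834450 + 2027504) - 1693368 = 1154930222743959/566834450 - 1693368 = 195070903816359/566834450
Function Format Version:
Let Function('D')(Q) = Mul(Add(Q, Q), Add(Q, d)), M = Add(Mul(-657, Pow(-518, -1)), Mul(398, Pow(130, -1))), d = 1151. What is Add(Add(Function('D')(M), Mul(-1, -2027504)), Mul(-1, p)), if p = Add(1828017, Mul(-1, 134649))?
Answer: Rational(195070903816359, 566834450) ≈ 3.4414e+5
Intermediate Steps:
p = 1693368 (p = Add(1828017, -134649) = 1693368)
M = Rational(145787, 33670) (M = Add(Mul(-657, Rational(-1, 518)), Mul(398, Rational(1, 130))) = Add(Rational(657, 518), Rational(199, 65)) = Rational(145787, 33670) ≈ 4.3299)
Function('D')(Q) = Mul(2, Q, Add(1151, Q)) (Function('D')(Q) = Mul(Add(Q, Q), Add(Q, 1151)) = Mul(Mul(2, Q), Add(1151, Q)) = Mul(2, Q, Add(1151, Q)))
Add(Add(Function('D')(M), Mul(-1, -2027504)), Mul(-1, p)) = Add(Add(Mul(2, Rational(145787, 33670), Add(1151, Rational(145787, 33670))), Mul(-1, -2027504)), Mul(-1, 1693368)) = Add(Add(Mul(2, Rational(145787, 33670), Rational(38899957, 33670)), 2027504), -1693368) = Add(Add(Rational(5671108031159, 566834450), 2027504), -1693368) = Add(Rational(1154930222743959, 566834450), -1693368) = Rational(195070903816359, 566834450)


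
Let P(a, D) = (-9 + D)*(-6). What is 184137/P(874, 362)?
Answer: -61379/706 ≈ -86.939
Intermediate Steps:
P(a, D) = 54 - 6*D
184137/P(874, 362) = 184137/(54 - 6*362) = 184137/(54 - 2172) = 184137/(-2118) = 184137*(-1/2118) = -61379/706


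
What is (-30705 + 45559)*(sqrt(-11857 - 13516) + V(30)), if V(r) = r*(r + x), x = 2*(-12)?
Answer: 2673720 + 14854*I*sqrt(25373) ≈ 2.6737e+6 + 2.3661e+6*I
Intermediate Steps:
x = -24
V(r) = r*(-24 + r) (V(r) = r*(r - 24) = r*(-24 + r))
(-30705 + 45559)*(sqrt(-11857 - 13516) + V(30)) = (-30705 + 45559)*(sqrt(-11857 - 13516) + 30*(-24 + 30)) = 14854*(sqrt(-25373) + 30*6) = 14854*(I*sqrt(25373) + 180) = 14854*(180 + I*sqrt(25373)) = 2673720 + 14854*I*sqrt(25373)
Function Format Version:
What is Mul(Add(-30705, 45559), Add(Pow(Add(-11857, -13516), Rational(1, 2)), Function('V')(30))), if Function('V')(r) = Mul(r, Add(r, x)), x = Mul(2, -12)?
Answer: Add(2673720, Mul(14854, I, Pow(25373, Rational(1, 2)))) ≈ Add(2.6737e+6, Mul(2.3661e+6, I))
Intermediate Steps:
x = -24
Function('V')(r) = Mul(r, Add(-24, r)) (Function('V')(r) = Mul(r, Add(r, -24)) = Mul(r, Add(-24, r)))
Mul(Add(-30705, 45559), Add(Pow(Add(-11857, -13516), Rational(1, 2)), Function('V')(30))) = Mul(Add(-30705, 45559), Add(Pow(Add(-11857, -13516), Rational(1, 2)), Mul(30, Add(-24, 30)))) = Mul(14854, Add(Pow(-25373, Rational(1, 2)), Mul(30, 6))) = Mul(14854, Add(Mul(I, Pow(25373, Rational(1, 2))), 180)) = Mul(14854, Add(180, Mul(I, Pow(25373, Rational(1, 2))))) = Add(2673720, Mul(14854, I, Pow(25373, Rational(1, 2))))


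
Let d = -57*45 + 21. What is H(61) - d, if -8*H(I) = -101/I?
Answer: 1241573/488 ≈ 2544.2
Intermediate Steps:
H(I) = 101/(8*I) (H(I) = -(-101)/(8*I) = 101/(8*I))
d = -2544 (d = -2565 + 21 = -2544)
H(61) - d = (101/8)/61 - 1*(-2544) = (101/8)*(1/61) + 2544 = 101/488 + 2544 = 1241573/488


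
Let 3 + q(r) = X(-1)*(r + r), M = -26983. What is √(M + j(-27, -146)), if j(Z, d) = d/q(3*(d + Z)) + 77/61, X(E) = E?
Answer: 2*I*√2987514731435/21045 ≈ 164.26*I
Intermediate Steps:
q(r) = -3 - 2*r (q(r) = -3 - (r + r) = -3 - 2*r)
j(Z, d) = 77/61 + d/(-3 - 6*Z - 6*d) (j(Z, d) = d/(-3 - 6*(d + Z)) + 77/61 = d/(-3 - 6*(Z + d)) + 77*(1/61) = d/(-3 - 2*(3*Z + 3*d)) + 77/61 = d/(-3 + (-6*Z - 6*d)) + 77/61 = d/(-3 - 6*Z - 6*d) + 77/61 = 77/61 + d/(-3 - 6*Z - 6*d))
√(M + j(-27, -146)) = √(-26983 + (231 + 401*(-146) + 462*(-27))/(183*(1 + 2*(-27) + 2*(-146)))) = √(-26983 + (231 - 58546 - 12474)/(183*(1 - 54 - 292))) = √(-26983 + (1/183)*(-70789)/(-345)) = √(-26983 + (1/183)*(-1/345)*(-70789)) = √(-26983 + 70789/63135) = √(-1703500916/63135) = 2*I*√2987514731435/21045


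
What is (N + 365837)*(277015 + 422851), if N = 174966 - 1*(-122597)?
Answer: 464291104400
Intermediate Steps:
N = 297563 (N = 174966 + 122597 = 297563)
(N + 365837)*(277015 + 422851) = (297563 + 365837)*(277015 + 422851) = 663400*699866 = 464291104400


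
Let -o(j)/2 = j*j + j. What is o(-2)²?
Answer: 16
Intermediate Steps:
o(j) = -2*j - 2*j² (o(j) = -2*(j*j + j) = -2*(j² + j) = -2*(j + j²) = -2*j - 2*j²)
o(-2)² = (-2*(-2)*(1 - 2))² = (-2*(-2)*(-1))² = (-4)² = 16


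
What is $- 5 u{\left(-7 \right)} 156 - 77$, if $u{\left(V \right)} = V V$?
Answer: $-38297$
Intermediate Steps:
$u{\left(V \right)} = V^{2}$
$- 5 u{\left(-7 \right)} 156 - 77 = - 5 \left(-7\right)^{2} \cdot 156 - 77 = \left(-5\right) 49 \cdot 156 - 77 = \left(-245\right) 156 - 77 = -38220 - 77 = -38297$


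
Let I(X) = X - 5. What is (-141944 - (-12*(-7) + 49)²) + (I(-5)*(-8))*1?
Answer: -159553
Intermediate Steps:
I(X) = -5 + X
(-141944 - (-12*(-7) + 49)²) + (I(-5)*(-8))*1 = (-141944 - (-12*(-7) + 49)²) + ((-5 - 5)*(-8))*1 = (-141944 - (84 + 49)²) - 10*(-8)*1 = (-141944 - 1*133²) + 80*1 = (-141944 - 1*17689) + 80 = (-141944 - 17689) + 80 = -159633 + 80 = -159553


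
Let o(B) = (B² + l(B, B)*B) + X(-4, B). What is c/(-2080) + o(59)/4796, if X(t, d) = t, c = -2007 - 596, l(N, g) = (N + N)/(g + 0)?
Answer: 4990397/2493920 ≈ 2.0010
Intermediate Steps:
l(N, g) = 2*N/g (l(N, g) = (2*N)/g = 2*N/g)
c = -2603
o(B) = -4 + B² + 2*B (o(B) = (B² + (2*B/B)*B) - 4 = (B² + 2*B) - 4 = -4 + B² + 2*B)
c/(-2080) + o(59)/4796 = -2603/(-2080) + (-4 + 59² + 2*59)/4796 = -2603*(-1/2080) + (-4 + 3481 + 118)*(1/4796) = 2603/2080 + 3595*(1/4796) = 2603/2080 + 3595/4796 = 4990397/2493920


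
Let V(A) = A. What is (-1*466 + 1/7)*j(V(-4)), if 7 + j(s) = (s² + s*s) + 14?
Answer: -127179/7 ≈ -18168.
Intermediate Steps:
j(s) = 7 + 2*s² (j(s) = -7 + ((s² + s*s) + 14) = -7 + ((s² + s²) + 14) = -7 + (2*s² + 14) = -7 + (14 + 2*s²) = 7 + 2*s²)
(-1*466 + 1/7)*j(V(-4)) = (-1*466 + 1/7)*(7 + 2*(-4)²) = (-466 + ⅐)*(7 + 2*16) = -3261*(7 + 32)/7 = -3261/7*39 = -127179/7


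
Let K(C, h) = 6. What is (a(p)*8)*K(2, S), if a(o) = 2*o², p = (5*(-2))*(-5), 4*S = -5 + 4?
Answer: 240000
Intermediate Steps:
S = -¼ (S = (-5 + 4)/4 = (¼)*(-1) = -¼ ≈ -0.25000)
p = 50 (p = -10*(-5) = 50)
(a(p)*8)*K(2, S) = ((2*50²)*8)*6 = ((2*2500)*8)*6 = (5000*8)*6 = 40000*6 = 240000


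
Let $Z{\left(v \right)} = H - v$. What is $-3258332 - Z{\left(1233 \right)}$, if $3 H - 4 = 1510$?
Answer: $- \frac{9772811}{3} \approx -3.2576 \cdot 10^{6}$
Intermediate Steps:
$H = \frac{1514}{3}$ ($H = \frac{4}{3} + \frac{1}{3} \cdot 1510 = \frac{4}{3} + \frac{1510}{3} = \frac{1514}{3} \approx 504.67$)
$Z{\left(v \right)} = \frac{1514}{3} - v$
$-3258332 - Z{\left(1233 \right)} = -3258332 - \left(\frac{1514}{3} - 1233\right) = -3258332 - - \frac{2185}{3} = -3258332 + \frac{2185}{3} = - \frac{9772811}{3}$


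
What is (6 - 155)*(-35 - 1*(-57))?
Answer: -3278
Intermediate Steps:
(6 - 155)*(-35 - 1*(-57)) = -149*(-35 + 57) = -149*22 = -3278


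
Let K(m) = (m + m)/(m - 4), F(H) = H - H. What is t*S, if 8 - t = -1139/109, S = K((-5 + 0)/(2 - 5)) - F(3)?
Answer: -20110/763 ≈ -26.356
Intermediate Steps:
F(H) = 0
K(m) = 2*m/(-4 + m) (K(m) = (2*m)/(-4 + m) = 2*m/(-4 + m))
S = -10/7 (S = 2*((-5 + 0)/(2 - 5))/(-4 + (-5 + 0)/(2 - 5)) - 1*0 = 2*(-5/(-3))/(-4 - 5/(-3)) + 0 = 2*(-5*(-⅓))/(-4 - 5*(-⅓)) + 0 = 2*(5/3)/(-4 + 5/3) + 0 = 2*(5/3)/(-7/3) + 0 = 2*(5/3)*(-3/7) + 0 = -10/7 + 0 = -10/7 ≈ -1.4286)
t = 2011/109 (t = 8 - (-1139)/109 = 8 - 1*(-1139/109) = 8 + 1139/109 = 2011/109 ≈ 18.450)
t*S = (2011/109)*(-10/7) = -20110/763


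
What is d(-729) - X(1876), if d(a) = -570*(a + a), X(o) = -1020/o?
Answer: 389767395/469 ≈ 8.3106e+5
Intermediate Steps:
d(a) = -1140*a
d(-729) - X(1876) = -1140*(-729) - (-1020)/1876 = 831060 - (-1020)/1876 = 831060 - 1*(-255/469) = 831060 + 255/469 = 389767395/469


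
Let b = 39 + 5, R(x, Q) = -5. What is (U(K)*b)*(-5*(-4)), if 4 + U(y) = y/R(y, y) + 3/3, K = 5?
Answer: -3520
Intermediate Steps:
b = 44
U(y) = -3 - y/5 (U(y) = -4 + (y/(-5) + 3/3) = -4 + (y*(-⅕) + 3*(⅓)) = -4 + (-y/5 + 1) = -4 + (1 - y/5) = -3 - y/5)
(U(K)*b)*(-5*(-4)) = ((-3 - ⅕*5)*44)*(-5*(-4)) = ((-3 - 1)*44)*20 = -4*44*20 = -176*20 = -3520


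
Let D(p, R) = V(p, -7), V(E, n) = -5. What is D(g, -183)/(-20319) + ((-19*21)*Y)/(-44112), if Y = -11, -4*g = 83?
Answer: -29653177/298770576 ≈ -0.099251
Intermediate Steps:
g = -83/4 (g = -¼*83 = -83/4 ≈ -20.750)
D(p, R) = -5
D(g, -183)/(-20319) + ((-19*21)*Y)/(-44112) = -5/(-20319) + (-19*21*(-11))/(-44112) = -5*(-1/20319) - 399*(-11)*(-1/44112) = 5/20319 + 4389*(-1/44112) = 5/20319 - 1463/14704 = -29653177/298770576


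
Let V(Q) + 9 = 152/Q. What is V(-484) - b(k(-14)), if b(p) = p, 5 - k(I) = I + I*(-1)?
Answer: -1732/121 ≈ -14.314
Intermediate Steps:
k(I) = 5 (k(I) = 5 - (I + I*(-1)) = 5 - (I - I) = 5 - 1*0 = 5 + 0 = 5)
V(Q) = -9 + 152/Q
V(-484) - b(k(-14)) = (-9 + 152/(-484)) - 1*5 = (-9 + 152*(-1/484)) - 5 = (-9 - 38/121) - 5 = -1127/121 - 5 = -1732/121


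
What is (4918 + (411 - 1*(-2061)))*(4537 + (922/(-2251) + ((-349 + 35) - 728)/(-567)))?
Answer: 42806375447830/1276317 ≈ 3.3539e+7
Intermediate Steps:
(4918 + (411 - 1*(-2061)))*(4537 + (922/(-2251) + ((-349 + 35) - 728)/(-567))) = (4918 + (411 + 2061))*(4537 + (922*(-1/2251) + (-314 - 728)*(-1/567))) = (4918 + 2472)*(4537 + (-922/2251 - 1042*(-1/567))) = 7390*(4537 + (-922/2251 + 1042/567)) = 7390*(4537 + 1822768/1276317) = 7390*(5792472997/1276317) = 42806375447830/1276317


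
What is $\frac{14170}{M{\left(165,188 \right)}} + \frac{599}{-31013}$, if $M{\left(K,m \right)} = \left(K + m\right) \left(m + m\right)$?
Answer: $\frac{179975069}{2058146732} \approx 0.087445$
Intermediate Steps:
$M{\left(K,m \right)} = 2 m \left(K + m\right)$ ($M{\left(K,m \right)} = \left(K + m\right) 2 m = 2 m \left(K + m\right)$)
$\frac{14170}{M{\left(165,188 \right)}} + \frac{599}{-31013} = \frac{14170}{2 \cdot 188 \left(165 + 188\right)} + \frac{599}{-31013} = \frac{14170}{2 \cdot 188 \cdot 353} + 599 \left(- \frac{1}{31013}\right) = \frac{14170}{132728} - \frac{599}{31013} = 14170 \cdot \frac{1}{132728} - \frac{599}{31013} = \frac{7085}{66364} - \frac{599}{31013} = \frac{179975069}{2058146732}$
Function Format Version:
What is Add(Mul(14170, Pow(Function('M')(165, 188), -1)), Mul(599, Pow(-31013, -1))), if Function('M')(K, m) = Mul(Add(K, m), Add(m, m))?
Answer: Rational(179975069, 2058146732) ≈ 0.087445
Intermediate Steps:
Function('M')(K, m) = Mul(2, m, Add(K, m)) (Function('M')(K, m) = Mul(Add(K, m), Mul(2, m)) = Mul(2, m, Add(K, m)))
Add(Mul(14170, Pow(Function('M')(165, 188), -1)), Mul(599, Pow(-31013, -1))) = Add(Mul(14170, Pow(Mul(2, 188, Add(165, 188)), -1)), Mul(599, Pow(-31013, -1))) = Add(Mul(14170, Pow(Mul(2, 188, 353), -1)), Mul(599, Rational(-1, 31013))) = Add(Mul(14170, Pow(132728, -1)), Rational(-599, 31013)) = Add(Mul(14170, Rational(1, 132728)), Rational(-599, 31013)) = Add(Rational(7085, 66364), Rational(-599, 31013)) = Rational(179975069, 2058146732)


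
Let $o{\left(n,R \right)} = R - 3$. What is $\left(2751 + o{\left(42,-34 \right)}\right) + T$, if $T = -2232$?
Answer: $482$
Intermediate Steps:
$o{\left(n,R \right)} = -3 + R$ ($o{\left(n,R \right)} = R - 3 = -3 + R$)
$\left(2751 + o{\left(42,-34 \right)}\right) + T = \left(2751 - 37\right) - 2232 = 2714 - 2232 = 482$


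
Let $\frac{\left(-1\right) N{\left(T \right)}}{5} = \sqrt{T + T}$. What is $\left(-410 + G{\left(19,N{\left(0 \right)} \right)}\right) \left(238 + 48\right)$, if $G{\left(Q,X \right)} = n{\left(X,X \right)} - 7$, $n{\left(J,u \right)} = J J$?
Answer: $-119262$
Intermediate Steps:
$n{\left(J,u \right)} = J^{2}$
$N{\left(T \right)} = - 5 \sqrt{2} \sqrt{T}$ ($N{\left(T \right)} = - 5 \sqrt{T + T} = - 5 \sqrt{2 T} = - 5 \sqrt{2} \sqrt{T}$)
$G{\left(Q,X \right)} = -7 + X^{2}$ ($G{\left(Q,X \right)} = X^{2} - 7 = -7 + X^{2}$)
$\left(-410 + G{\left(19,N{\left(0 \right)} \right)}\right) \left(238 + 48\right) = \left(-410 - \left(7 - \left(- 5 \sqrt{2} \sqrt{0}\right)^{2}\right)\right) \left(238 + 48\right) = \left(-410 - \left(7 - \left(\left(-5\right) \sqrt{2} \cdot 0\right)^{2}\right)\right) 286 = \left(-410 - \left(7 - 0^{2}\right)\right) 286 = \left(-410 + \left(-7 + 0\right)\right) 286 = \left(-410 - 7\right) 286 = \left(-417\right) 286 = -119262$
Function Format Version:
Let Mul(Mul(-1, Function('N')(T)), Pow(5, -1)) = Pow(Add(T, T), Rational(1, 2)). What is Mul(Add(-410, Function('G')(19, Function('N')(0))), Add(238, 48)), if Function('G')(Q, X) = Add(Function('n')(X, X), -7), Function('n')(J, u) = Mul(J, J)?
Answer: -119262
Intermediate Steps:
Function('n')(J, u) = Pow(J, 2)
Function('N')(T) = Mul(-5, Pow(2, Rational(1, 2)), Pow(T, Rational(1, 2))) (Function('N')(T) = Mul(-5, Pow(Add(T, T), Rational(1, 2))) = Mul(-5, Pow(Mul(2, T), Rational(1, 2))) = Mul(-5, Mul(Pow(2, Rational(1, 2)), Pow(T, Rational(1, 2)))) = Mul(-5, Pow(2, Rational(1, 2)), Pow(T, Rational(1, 2))))
Function('G')(Q, X) = Add(-7, Pow(X, 2)) (Function('G')(Q, X) = Add(Pow(X, 2), -7) = Add(-7, Pow(X, 2)))
Mul(Add(-410, Function('G')(19, Function('N')(0))), Add(238, 48)) = Mul(Add(-410, Add(-7, Pow(Mul(-5, Pow(2, Rational(1, 2)), Pow(0, Rational(1, 2))), 2))), Add(238, 48)) = Mul(Add(-410, Add(-7, Pow(Mul(-5, Pow(2, Rational(1, 2)), 0), 2))), 286) = Mul(Add(-410, Add(-7, Pow(0, 2))), 286) = Mul(Add(-410, Add(-7, 0)), 286) = Mul(Add(-410, -7), 286) = Mul(-417, 286) = -119262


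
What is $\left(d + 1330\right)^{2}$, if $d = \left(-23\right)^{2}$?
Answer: $3455881$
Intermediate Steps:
$d = 529$
$\left(d + 1330\right)^{2} = \left(529 + 1330\right)^{2} = 1859^{2} = 3455881$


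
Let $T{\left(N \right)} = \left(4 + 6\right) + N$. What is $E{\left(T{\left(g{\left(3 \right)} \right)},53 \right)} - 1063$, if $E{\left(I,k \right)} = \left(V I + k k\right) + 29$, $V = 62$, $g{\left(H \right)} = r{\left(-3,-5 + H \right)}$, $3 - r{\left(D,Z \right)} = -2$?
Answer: $2705$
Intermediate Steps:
$r{\left(D,Z \right)} = 5$ ($r{\left(D,Z \right)} = 3 - -2 = 3 + 2 = 5$)
$g{\left(H \right)} = 5$
$T{\left(N \right)} = 10 + N$
$E{\left(I,k \right)} = 29 + k^{2} + 62 I$ ($E{\left(I,k \right)} = \left(62 I + k k\right) + 29 = \left(62 I + k^{2}\right) + 29 = \left(k^{2} + 62 I\right) + 29 = 29 + k^{2} + 62 I$)
$E{\left(T{\left(g{\left(3 \right)} \right)},53 \right)} - 1063 = \left(29 + 53^{2} + 62 \left(10 + 5\right)\right) - 1063 = \left(29 + 2809 + 62 \cdot 15\right) - 1063 = \left(29 + 2809 + 930\right) - 1063 = 3768 - 1063 = 2705$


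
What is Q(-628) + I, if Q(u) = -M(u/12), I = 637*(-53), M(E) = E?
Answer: -101126/3 ≈ -33709.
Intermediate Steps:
I = -33761
Q(u) = -u/12
Q(-628) + I = -1/12*(-628) - 33761 = 157/3 - 33761 = -101126/3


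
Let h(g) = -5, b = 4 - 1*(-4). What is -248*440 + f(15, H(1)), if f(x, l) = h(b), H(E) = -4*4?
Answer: -109125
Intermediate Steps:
b = 8 (b = 4 + 4 = 8)
H(E) = -16
f(x, l) = -5
-248*440 + f(15, H(1)) = -248*440 - 5 = -109120 - 5 = -109125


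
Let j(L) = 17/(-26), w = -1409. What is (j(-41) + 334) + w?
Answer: -27967/26 ≈ -1075.7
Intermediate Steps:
j(L) = -17/26 (j(L) = 17*(-1/26) = -17/26)
(j(-41) + 334) + w = (-17/26 + 334) - 1409 = 8667/26 - 1409 = -27967/26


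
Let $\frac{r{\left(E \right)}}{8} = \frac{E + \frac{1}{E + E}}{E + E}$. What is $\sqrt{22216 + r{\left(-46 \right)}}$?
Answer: $\frac{\sqrt{47017522}}{46} \approx 149.06$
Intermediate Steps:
$r{\left(E \right)} = \frac{4 \left(E + \frac{1}{2 E}\right)}{E}$ ($r{\left(E \right)} = 8 \frac{E + \frac{1}{E + E}}{E + E} = 8 \frac{E + \frac{1}{2 E}}{2 E} = \frac{4 \left(E + \frac{1}{2 E}\right)}{E}$)
$\sqrt{22216 + r{\left(-46 \right)}} = \sqrt{22216 + \left(4 + \frac{2}{2116}\right)} = \sqrt{22216 + \left(4 + 2 \cdot \frac{1}{2116}\right)} = \sqrt{22216 + \left(4 + \frac{1}{1058}\right)} = \sqrt{22216 + \frac{4233}{1058}} = \sqrt{\frac{23508761}{1058}} = \frac{\sqrt{47017522}}{46}$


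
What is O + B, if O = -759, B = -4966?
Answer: -5725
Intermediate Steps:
O + B = -759 - 4966 = -5725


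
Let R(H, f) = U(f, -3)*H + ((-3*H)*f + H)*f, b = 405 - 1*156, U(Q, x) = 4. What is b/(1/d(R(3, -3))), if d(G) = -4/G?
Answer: 166/13 ≈ 12.769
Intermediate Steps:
b = 249 (b = 405 - 156 = 249)
R(H, f) = 4*H + f*(H - 3*H*f) (R(H, f) = 4*H + ((-3*H)*f + H)*f = 4*H + (-3*H*f + H)*f = 4*H + (H - 3*H*f)*f = 4*H + f*(H - 3*H*f))
b/(1/d(R(3, -3))) = 249/(1/(-4*1/(3*(4 - 3 - 3*(-3)**2)))) = 249/(1/(-4*1/(3*(4 - 3 - 3*9)))) = 249/(1/(-4*1/(3*(4 - 3 - 27)))) = 249/(1/(-4/(3*(-26)))) = 249/(1/(-4/(-78))) = 249/(1/(-4*(-1/78))) = 249/(1/(2/39)) = 249/(39/2) = 249*(2/39) = 166/13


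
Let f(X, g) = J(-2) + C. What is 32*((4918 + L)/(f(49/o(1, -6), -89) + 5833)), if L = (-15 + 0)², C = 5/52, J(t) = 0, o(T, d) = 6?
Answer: 8557952/303321 ≈ 28.214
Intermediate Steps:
C = 5/52 (C = 5*(1/52) = 5/52 ≈ 0.096154)
f(X, g) = 5/52 (f(X, g) = 0 + 5/52 = 5/52)
L = 225 (L = (-15)² = 225)
32*((4918 + L)/(f(49/o(1, -6), -89) + 5833)) = 32*((4918 + 225)/(5/52 + 5833)) = 32*(5143/(303321/52)) = 32*(5143*(52/303321)) = 32*(267436/303321) = 8557952/303321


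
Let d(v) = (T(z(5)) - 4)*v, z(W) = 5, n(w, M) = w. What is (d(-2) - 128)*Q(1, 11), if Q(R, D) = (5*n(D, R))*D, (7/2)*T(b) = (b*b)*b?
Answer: -810700/7 ≈ -1.1581e+5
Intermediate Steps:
T(b) = 2*b³/7 (T(b) = 2*((b*b)*b)/7 = 2*(b²*b)/7 = 2*b³/7)
Q(R, D) = 5*D² (Q(R, D) = (5*D)*D = 5*D²)
d(v) = 222*v/7 (d(v) = ((2/7)*5³ - 4)*v = ((2/7)*125 - 4)*v = (250/7 - 4)*v = 222*v/7)
(d(-2) - 128)*Q(1, 11) = ((222/7)*(-2) - 128)*(5*11²) = (-444/7 - 128)*(5*121) = -1340/7*605 = -810700/7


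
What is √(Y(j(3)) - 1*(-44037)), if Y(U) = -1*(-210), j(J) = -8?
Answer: 7*√903 ≈ 210.35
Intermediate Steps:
Y(U) = 210
√(Y(j(3)) - 1*(-44037)) = √(210 - 1*(-44037)) = √(210 + 44037) = √44247 = 7*√903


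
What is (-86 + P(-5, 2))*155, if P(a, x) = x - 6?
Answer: -13950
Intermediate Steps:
P(a, x) = -6 + x
(-86 + P(-5, 2))*155 = (-86 + (-6 + 2))*155 = (-86 - 4)*155 = -90*155 = -13950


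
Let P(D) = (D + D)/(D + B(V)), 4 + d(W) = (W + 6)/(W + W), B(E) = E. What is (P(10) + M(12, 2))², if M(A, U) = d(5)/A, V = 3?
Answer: 4092529/2433600 ≈ 1.6817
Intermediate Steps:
d(W) = -4 + (6 + W)/(2*W) (d(W) = -4 + (W + 6)/(W + W) = -4 + (6 + W)/((2*W)) = -4 + (6 + W)*(1/(2*W)) = -4 + (6 + W)/(2*W))
P(D) = 2*D/(3 + D) (P(D) = (D + D)/(D + 3) = (2*D)/(3 + D) = 2*D/(3 + D))
M(A, U) = -29/(10*A) (M(A, U) = (-7/2 + 3/5)/A = (-7/2 + 3*(⅕))/A = (-7/2 + ⅗)/A = -29/(10*A))
(P(10) + M(12, 2))² = (2*10/(3 + 10) - 29/10/12)² = (2*10/13 - 29/10*1/12)² = (2*10*(1/13) - 29/120)² = (20/13 - 29/120)² = (2023/1560)² = 4092529/2433600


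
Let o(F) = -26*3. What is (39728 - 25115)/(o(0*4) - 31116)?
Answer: -4871/10398 ≈ -0.46846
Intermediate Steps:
o(F) = -78
(39728 - 25115)/(o(0*4) - 31116) = (39728 - 25115)/(-78 - 31116) = 14613/(-31194) = 14613*(-1/31194) = -4871/10398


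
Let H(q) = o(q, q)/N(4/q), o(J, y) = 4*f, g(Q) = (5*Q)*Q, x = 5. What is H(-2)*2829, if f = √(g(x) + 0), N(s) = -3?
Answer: -18860*√5 ≈ -42172.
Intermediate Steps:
g(Q) = 5*Q²
f = 5*√5 (f = √(5*5² + 0) = √(5*25 + 0) = √(125 + 0) = √125 = 5*√5 ≈ 11.180)
o(J, y) = 20*√5 (o(J, y) = 4*(5*√5) = 20*√5)
H(q) = -20*√5/3 (H(q) = (20*√5)/(-3) = (20*√5)*(-⅓) = -20*√5/3)
H(-2)*2829 = -20*√5/3*2829 = -18860*√5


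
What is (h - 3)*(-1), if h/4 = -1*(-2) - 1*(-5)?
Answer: -25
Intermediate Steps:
h = 28 (h = 4*(-1*(-2) - 1*(-5)) = 4*(2 + 5) = 4*7 = 28)
(h - 3)*(-1) = (28 - 3)*(-1) = 25*(-1) = -25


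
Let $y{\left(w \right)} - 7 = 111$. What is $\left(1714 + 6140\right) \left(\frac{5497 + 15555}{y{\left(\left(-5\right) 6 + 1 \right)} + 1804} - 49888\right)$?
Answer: $- \frac{376456687068}{961} \approx -3.9173 \cdot 10^{8}$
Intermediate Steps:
$y{\left(w \right)} = 118$ ($y{\left(w \right)} = 7 + 111 = 118$)
$\left(1714 + 6140\right) \left(\frac{5497 + 15555}{y{\left(\left(-5\right) 6 + 1 \right)} + 1804} - 49888\right) = \left(1714 + 6140\right) \left(\frac{5497 + 15555}{118 + 1804} - 49888\right) = 7854 \left(\frac{21052}{1922} - 49888\right) = 7854 \left(21052 \cdot \frac{1}{1922} - 49888\right) = 7854 \left(\frac{10526}{961} - 49888\right) = 7854 \left(- \frac{47931842}{961}\right) = - \frac{376456687068}{961}$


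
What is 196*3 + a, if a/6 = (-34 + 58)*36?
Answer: 5772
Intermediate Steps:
a = 5184 (a = 6*((-34 + 58)*36) = 6*(24*36) = 6*864 = 5184)
196*3 + a = 196*3 + 5184 = 588 + 5184 = 5772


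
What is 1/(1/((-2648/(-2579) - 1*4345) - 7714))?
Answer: -31097513/2579 ≈ -12058.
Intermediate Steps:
1/(1/((-2648/(-2579) - 1*4345) - 7714)) = 1/(1/((-2648*(-1/2579) - 4345) - 7714)) = 1/(1/((2648/2579 - 4345) - 7714)) = 1/(1/(-11203107/2579 - 7714)) = 1/(1/(-31097513/2579)) = 1/(-2579/31097513) = -31097513/2579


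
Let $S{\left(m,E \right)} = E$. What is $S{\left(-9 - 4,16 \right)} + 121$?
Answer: $137$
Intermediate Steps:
$S{\left(-9 - 4,16 \right)} + 121 = 16 + 121 = 137$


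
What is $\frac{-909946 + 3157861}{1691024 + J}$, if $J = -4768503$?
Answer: $- \frac{2247915}{3077479} \approx -0.73044$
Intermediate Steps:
$\frac{-909946 + 3157861}{1691024 + J} = \frac{-909946 + 3157861}{1691024 - 4768503} = \frac{2247915}{-3077479} = 2247915 \left(- \frac{1}{3077479}\right) = - \frac{2247915}{3077479}$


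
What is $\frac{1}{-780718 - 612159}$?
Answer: $- \frac{1}{1392877} \approx -7.1794 \cdot 10^{-7}$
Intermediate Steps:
$\frac{1}{-780718 - 612159} = \frac{1}{-1392877} = - \frac{1}{1392877}$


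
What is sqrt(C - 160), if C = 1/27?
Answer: I*sqrt(12957)/9 ≈ 12.648*I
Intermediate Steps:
C = 1/27 ≈ 0.037037
sqrt(C - 160) = sqrt(1/27 - 160) = sqrt(-4319/27) = I*sqrt(12957)/9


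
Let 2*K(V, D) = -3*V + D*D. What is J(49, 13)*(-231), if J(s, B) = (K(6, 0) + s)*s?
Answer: -452760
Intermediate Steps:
K(V, D) = D²/2 - 3*V/2 (K(V, D) = (-3*V + D*D)/2 = (-3*V + D²)/2 = (D² - 3*V)/2 = D²/2 - 3*V/2)
J(s, B) = s*(-9 + s) (J(s, B) = (((½)*0² - 3/2*6) + s)*s = (((½)*0 - 9) + s)*s = ((0 - 9) + s)*s = (-9 + s)*s = s*(-9 + s))
J(49, 13)*(-231) = (49*(-9 + 49))*(-231) = (49*40)*(-231) = 1960*(-231) = -452760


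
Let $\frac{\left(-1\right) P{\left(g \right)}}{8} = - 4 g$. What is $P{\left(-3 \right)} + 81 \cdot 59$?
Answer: $4683$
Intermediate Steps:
$P{\left(g \right)} = 32 g$ ($P{\left(g \right)} = - 8 \left(- 4 g\right) = 32 g$)
$P{\left(-3 \right)} + 81 \cdot 59 = 32 \left(-3\right) + 81 \cdot 59 = -96 + 4779 = 4683$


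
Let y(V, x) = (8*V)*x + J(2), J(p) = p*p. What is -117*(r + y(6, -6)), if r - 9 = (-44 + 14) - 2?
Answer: 35919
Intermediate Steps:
J(p) = p²
y(V, x) = 4 + 8*V*x (y(V, x) = (8*V)*x + 2² = 8*V*x + 4 = 4 + 8*V*x)
r = -23 (r = 9 + ((-44 + 14) - 2) = 9 + (-30 - 2) = 9 - 32 = -23)
-117*(r + y(6, -6)) = -117*(-23 + (4 + 8*6*(-6))) = -117*(-23 + (4 - 288)) = -117*(-23 - 284) = -117*(-307) = 35919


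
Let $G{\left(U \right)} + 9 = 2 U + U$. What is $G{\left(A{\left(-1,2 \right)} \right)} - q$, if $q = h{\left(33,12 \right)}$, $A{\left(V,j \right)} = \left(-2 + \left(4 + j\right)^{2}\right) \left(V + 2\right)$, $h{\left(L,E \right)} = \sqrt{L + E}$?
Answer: $93 - 3 \sqrt{5} \approx 86.292$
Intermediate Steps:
$h{\left(L,E \right)} = \sqrt{E + L}$
$A{\left(V,j \right)} = \left(-2 + \left(4 + j\right)^{2}\right) \left(2 + V\right)$
$q = 3 \sqrt{5}$ ($q = \sqrt{12 + 33} = \sqrt{45} = 3 \sqrt{5} \approx 6.7082$)
$G{\left(U \right)} = -9 + 3 U$ ($G{\left(U \right)} = -9 + \left(2 U + U\right) = -9 + 3 U$)
$G{\left(A{\left(-1,2 \right)} \right)} - q = \left(-9 + 3 \left(-4 - -2 + 2 \left(4 + 2\right)^{2} - \left(4 + 2\right)^{2}\right)\right) - 3 \sqrt{5} = \left(-9 + 3 \left(-4 + 2 + 2 \cdot 6^{2} - 6^{2}\right)\right) - 3 \sqrt{5} = \left(-9 + 3 \left(-4 + 2 + 2 \cdot 36 - 36\right)\right) - 3 \sqrt{5} = \left(-9 + 3 \left(-4 + 2 + 72 - 36\right)\right) - 3 \sqrt{5} = \left(-9 + 3 \cdot 34\right) - 3 \sqrt{5} = \left(-9 + 102\right) - 3 \sqrt{5} = 93 - 3 \sqrt{5}$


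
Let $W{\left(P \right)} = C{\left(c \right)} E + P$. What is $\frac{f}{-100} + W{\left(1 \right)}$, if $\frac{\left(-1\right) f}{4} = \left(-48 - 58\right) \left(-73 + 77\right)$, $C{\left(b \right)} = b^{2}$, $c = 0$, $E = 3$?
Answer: $- \frac{399}{25} \approx -15.96$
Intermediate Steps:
$f = 1696$ ($f = - 4 \left(-48 - 58\right) \left(-73 + 77\right) = - 4 \left(\left(-106\right) 4\right) = \left(-4\right) \left(-424\right) = 1696$)
$W{\left(P \right)} = P$ ($W{\left(P \right)} = 0^{2} \cdot 3 + P = 0 \cdot 3 + P = 0 + P = P$)
$\frac{f}{-100} + W{\left(1 \right)} = \frac{1}{-100} \cdot 1696 + 1 = \left(- \frac{1}{100}\right) 1696 + 1 = - \frac{424}{25} + 1 = - \frac{399}{25}$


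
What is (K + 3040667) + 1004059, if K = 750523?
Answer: 4795249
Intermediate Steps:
(K + 3040667) + 1004059 = (750523 + 3040667) + 1004059 = 3791190 + 1004059 = 4795249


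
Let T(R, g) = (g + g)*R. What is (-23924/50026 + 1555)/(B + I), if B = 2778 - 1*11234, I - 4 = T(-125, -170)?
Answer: 2046487/44823296 ≈ 0.045657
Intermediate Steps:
T(R, g) = 2*R*g (T(R, g) = (2*g)*R = 2*R*g)
I = 42504 (I = 4 + 2*(-125)*(-170) = 4 + 42500 = 42504)
B = -8456 (B = 2778 - 11234 = -8456)
(-23924/50026 + 1555)/(B + I) = (-23924/50026 + 1555)/(-8456 + 42504) = (-23924*1/50026 + 1555)/34048 = (-11962/25013 + 1555)*(1/34048) = (38883253/25013)*(1/34048) = 2046487/44823296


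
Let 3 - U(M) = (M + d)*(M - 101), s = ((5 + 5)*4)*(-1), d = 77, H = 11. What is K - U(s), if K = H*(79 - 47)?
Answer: -4868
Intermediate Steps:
K = 352 (K = 11*(79 - 47) = 11*32 = 352)
s = -40 (s = (10*4)*(-1) = 40*(-1) = -40)
U(M) = 3 - (-101 + M)*(77 + M) (U(M) = 3 - (M + 77)*(M - 101) = 3 - (77 + M)*(-101 + M) = 3 - (-101 + M)*(77 + M))
K - U(s) = 352 - (7780 - 1*(-40)**2 + 24*(-40)) = 352 - (7780 - 1*1600 - 960) = 352 - (7780 - 1600 - 960) = 352 - 1*5220 = 352 - 5220 = -4868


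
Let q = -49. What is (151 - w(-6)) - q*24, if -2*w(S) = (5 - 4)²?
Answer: 2655/2 ≈ 1327.5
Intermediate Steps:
w(S) = -½ (w(S) = -(5 - 4)²/2 = -½*1² = -½*1 = -½)
(151 - w(-6)) - q*24 = (151 - 1*(-½)) - (-49)*24 = (151 + ½) - 1*(-1176) = 303/2 + 1176 = 2655/2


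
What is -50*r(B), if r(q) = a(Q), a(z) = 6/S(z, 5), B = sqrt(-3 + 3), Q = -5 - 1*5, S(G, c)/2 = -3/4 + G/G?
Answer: -600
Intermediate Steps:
S(G, c) = 1/2 (S(G, c) = 2*(-3/4 + G/G) = 2*(-3*1/4 + 1) = 2*(-3/4 + 1) = 2*(1/4) = 1/2)
Q = -10 (Q = -5 - 5 = -10)
B = 0 (B = sqrt(0) = 0)
a(z) = 12 (a(z) = 6/(1/2) = 6*2 = 12)
r(q) = 12
-50*r(B) = -50*12 = -600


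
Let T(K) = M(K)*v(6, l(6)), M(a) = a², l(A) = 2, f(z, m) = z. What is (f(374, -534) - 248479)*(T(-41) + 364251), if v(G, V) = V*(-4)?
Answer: -87035978315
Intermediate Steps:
v(G, V) = -4*V
T(K) = -8*K² (T(K) = K²*(-4*2) = K²*(-8) = -8*K²)
(f(374, -534) - 248479)*(T(-41) + 364251) = (374 - 248479)*(-8*(-41)² + 364251) = -248105*(-8*1681 + 364251) = -248105*(-13448 + 364251) = -248105*350803 = -87035978315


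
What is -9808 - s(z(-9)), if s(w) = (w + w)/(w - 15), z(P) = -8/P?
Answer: -1245600/127 ≈ -9807.9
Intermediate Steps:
s(w) = 2*w/(-15 + w) (s(w) = (2*w)/(-15 + w) = 2*w/(-15 + w))
-9808 - s(z(-9)) = -9808 - 2*(-8/(-9))/(-15 - 8/(-9)) = -9808 - 2*(-8*(-1/9))/(-15 - 8*(-1/9)) = -9808 - 2*8/(9*(-15 + 8/9)) = -9808 - 2*8/(9*(-127/9)) = -9808 - 2*8*(-9)/(9*127) = -9808 - 1*(-16/127) = -9808 + 16/127 = -1245600/127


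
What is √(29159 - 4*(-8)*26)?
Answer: √29991 ≈ 173.18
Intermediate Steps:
√(29159 - 4*(-8)*26) = √(29159 + 32*26) = √(29159 + 832) = √29991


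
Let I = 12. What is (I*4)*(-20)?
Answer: -960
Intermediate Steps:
(I*4)*(-20) = (12*4)*(-20) = 48*(-20) = -960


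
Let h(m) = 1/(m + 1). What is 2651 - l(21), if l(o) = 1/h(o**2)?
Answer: 2209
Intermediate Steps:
h(m) = 1/(1 + m)
l(o) = 1 + o**2 (l(o) = 1/(1/(1 + o**2)) = 1 + o**2)
2651 - l(21) = 2651 - (1 + 21**2) = 2651 - (1 + 441) = 2651 - 1*442 = 2651 - 442 = 2209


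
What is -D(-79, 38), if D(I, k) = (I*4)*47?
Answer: 14852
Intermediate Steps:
D(I, k) = 188*I (D(I, k) = (4*I)*47 = 188*I)
-D(-79, 38) = -188*(-79) = -1*(-14852) = 14852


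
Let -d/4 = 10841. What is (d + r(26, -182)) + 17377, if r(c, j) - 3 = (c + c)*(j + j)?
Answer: -44912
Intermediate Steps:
d = -43364 (d = -4*10841 = -43364)
r(c, j) = 3 + 4*c*j (r(c, j) = 3 + (c + c)*(j + j) = 3 + (2*c)*(2*j) = 3 + 4*c*j)
(d + r(26, -182)) + 17377 = (-43364 + (3 + 4*26*(-182))) + 17377 = (-43364 + (3 - 18928)) + 17377 = (-43364 - 18925) + 17377 = -62289 + 17377 = -44912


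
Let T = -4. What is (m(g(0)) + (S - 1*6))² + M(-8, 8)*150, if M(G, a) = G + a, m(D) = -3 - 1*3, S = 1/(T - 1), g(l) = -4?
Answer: 3721/25 ≈ 148.84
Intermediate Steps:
S = -⅕ (S = 1/(-4 - 1) = 1/(-5) = -⅕ ≈ -0.20000)
m(D) = -6 (m(D) = -3 - 3 = -6)
(m(g(0)) + (S - 1*6))² + M(-8, 8)*150 = (-6 + (-⅕ - 1*6))² + (-8 + 8)*150 = (-6 + (-⅕ - 6))² + 0*150 = (-6 - 31/5)² + 0 = (-61/5)² + 0 = 3721/25 + 0 = 3721/25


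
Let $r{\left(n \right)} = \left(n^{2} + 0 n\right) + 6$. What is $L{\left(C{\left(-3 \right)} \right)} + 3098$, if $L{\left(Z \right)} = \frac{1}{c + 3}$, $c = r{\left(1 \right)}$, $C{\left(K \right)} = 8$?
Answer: $\frac{30981}{10} \approx 3098.1$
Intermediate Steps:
$r{\left(n \right)} = 6 + n^{2}$ ($r{\left(n \right)} = \left(n^{2} + 0\right) + 6 = n^{2} + 6 = 6 + n^{2}$)
$c = 7$ ($c = 6 + 1^{2} = 6 + 1 = 7$)
$L{\left(Z \right)} = \frac{1}{10}$ ($L{\left(Z \right)} = \frac{1}{7 + 3} = \frac{1}{10}$)
$L{\left(C{\left(-3 \right)} \right)} + 3098 = \frac{1}{10} + 3098 = \frac{30981}{10}$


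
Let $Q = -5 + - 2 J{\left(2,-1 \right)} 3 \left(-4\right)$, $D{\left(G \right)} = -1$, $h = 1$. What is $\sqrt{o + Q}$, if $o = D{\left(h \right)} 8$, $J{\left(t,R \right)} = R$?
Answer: $i \sqrt{37} \approx 6.0828 i$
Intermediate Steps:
$o = -8$ ($o = \left(-1\right) 8 = -8$)
$Q = -29$ ($Q = -5 + \left(-2\right) \left(-1\right) 3 \left(-4\right) = -5 + 2 \cdot 3 \left(-4\right) = -5 + 6 \left(-4\right) = -5 - 24 = -29$)
$\sqrt{o + Q} = \sqrt{-8 - 29} = \sqrt{-37} = i \sqrt{37}$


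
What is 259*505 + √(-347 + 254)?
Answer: 130795 + I*√93 ≈ 1.308e+5 + 9.6436*I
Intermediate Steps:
259*505 + √(-347 + 254) = 130795 + √(-93) = 130795 + I*√93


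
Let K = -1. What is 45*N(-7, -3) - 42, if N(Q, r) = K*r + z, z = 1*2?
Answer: 183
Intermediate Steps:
z = 2
N(Q, r) = 2 - r (N(Q, r) = -r + 2 = 2 - r)
45*N(-7, -3) - 42 = 45*(2 - 1*(-3)) - 42 = 45*(2 + 3) - 42 = 45*5 - 42 = 225 - 42 = 183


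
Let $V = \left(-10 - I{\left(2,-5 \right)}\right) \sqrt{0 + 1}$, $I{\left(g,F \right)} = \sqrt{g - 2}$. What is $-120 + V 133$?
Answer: $-1450$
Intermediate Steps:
$I{\left(g,F \right)} = \sqrt{-2 + g}$
$V = -10$ ($V = \left(-10 - \sqrt{-2 + 2}\right) \sqrt{0 + 1} = \left(-10 - \sqrt{0}\right) \sqrt{1} = \left(-10 - 0\right) 1 = \left(-10 + 0\right) 1 = \left(-10\right) 1 = -10$)
$-120 + V 133 = -120 - 1330 = -1450$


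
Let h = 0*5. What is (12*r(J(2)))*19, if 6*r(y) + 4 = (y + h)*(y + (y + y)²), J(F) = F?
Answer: 1216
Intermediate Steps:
h = 0
r(y) = -⅔ + y*(y + 4*y²)/6 (r(y) = -⅔ + ((y + 0)*(y + (y + y)²))/6 = -⅔ + (y*(y + (2*y)²))/6 = -⅔ + (y*(y + 4*y²))/6 = -⅔ + y*(y + 4*y²)/6)
(12*r(J(2)))*19 = (12*(-⅔ + (⅙)*2² + (⅔)*2³))*19 = (12*(-⅔ + (⅙)*4 + (⅔)*8))*19 = (12*(-⅔ + ⅔ + 16/3))*19 = (12*(16/3))*19 = 64*19 = 1216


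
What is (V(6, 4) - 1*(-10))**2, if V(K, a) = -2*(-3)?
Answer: 256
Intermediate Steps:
V(K, a) = 6
(V(6, 4) - 1*(-10))**2 = (6 - 1*(-10))**2 = (6 + 10)**2 = 16**2 = 256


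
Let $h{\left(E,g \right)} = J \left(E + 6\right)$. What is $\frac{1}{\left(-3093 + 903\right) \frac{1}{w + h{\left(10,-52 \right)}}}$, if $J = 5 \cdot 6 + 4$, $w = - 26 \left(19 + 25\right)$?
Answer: $\frac{20}{73} \approx 0.27397$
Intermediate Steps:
$w = -1144$ ($w = \left(-26\right) 44 = -1144$)
$J = 34$ ($J = 30 + 4 = 34$)
$h{\left(E,g \right)} = 204 + 34 E$ ($h{\left(E,g \right)} = 34 \left(E + 6\right) = 34 \left(6 + E\right) = 204 + 34 E$)
$\frac{1}{\left(-3093 + 903\right) \frac{1}{w + h{\left(10,-52 \right)}}} = \frac{1}{\left(-3093 + 903\right) \frac{1}{-1144 + \left(204 + 34 \cdot 10\right)}} = \frac{1}{\left(-2190\right) \frac{1}{-1144 + \left(204 + 340\right)}} = \frac{1}{\left(-2190\right) \frac{1}{-1144 + 544}} = \frac{1}{\left(-2190\right) \frac{1}{-600}} = \frac{1}{\left(-2190\right) \left(- \frac{1}{600}\right)} = \frac{1}{\frac{73}{20}} = \frac{20}{73}$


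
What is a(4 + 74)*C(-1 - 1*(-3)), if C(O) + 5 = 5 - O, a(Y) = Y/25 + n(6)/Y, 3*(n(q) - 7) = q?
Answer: -2103/325 ≈ -6.4708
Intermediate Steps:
n(q) = 7 + q/3
a(Y) = 9/Y + Y/25 (a(Y) = Y/25 + (7 + (1/3)*6)/Y = Y*(1/25) + (7 + 2)/Y = Y/25 + 9/Y = 9/Y + Y/25)
C(O) = -O (C(O) = -5 + (5 - O) = -O)
a(4 + 74)*C(-1 - 1*(-3)) = (9/(4 + 74) + (4 + 74)/25)*(-(-1 - 1*(-3))) = (9/78 + (1/25)*78)*(-(-1 + 3)) = (9*(1/78) + 78/25)*(-1*2) = (3/26 + 78/25)*(-2) = (2103/650)*(-2) = -2103/325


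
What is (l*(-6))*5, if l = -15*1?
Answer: 450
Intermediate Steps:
l = -15
(l*(-6))*5 = -15*(-6)*5 = 90*5 = 450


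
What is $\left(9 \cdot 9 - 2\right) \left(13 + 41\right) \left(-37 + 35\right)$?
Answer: $-8532$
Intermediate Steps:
$\left(9 \cdot 9 - 2\right) \left(13 + 41\right) \left(-37 + 35\right) = \left(81 - 2\right) 54 \left(-2\right) = 79 \left(-108\right) = -8532$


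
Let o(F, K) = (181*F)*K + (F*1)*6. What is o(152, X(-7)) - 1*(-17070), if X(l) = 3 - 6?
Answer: -64554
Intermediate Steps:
X(l) = -3
o(F, K) = 6*F + 181*F*K (o(F, K) = 181*F*K + F*6 = 181*F*K + 6*F = 6*F + 181*F*K)
o(152, X(-7)) - 1*(-17070) = 152*(6 + 181*(-3)) - 1*(-17070) = 152*(6 - 543) + 17070 = 152*(-537) + 17070 = -81624 + 17070 = -64554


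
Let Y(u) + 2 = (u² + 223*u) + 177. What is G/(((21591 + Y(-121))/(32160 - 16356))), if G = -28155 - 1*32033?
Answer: -59450697/589 ≈ -1.0094e+5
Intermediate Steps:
G = -60188 (G = -28155 - 32033 = -60188)
Y(u) = 175 + u² + 223*u (Y(u) = -2 + ((u² + 223*u) + 177) = -2 + (177 + u² + 223*u) = 175 + u² + 223*u)
G/(((21591 + Y(-121))/(32160 - 16356))) = -60188*(32160 - 16356)/(21591 + (175 + (-121)² + 223*(-121))) = -60188*15804/(21591 + (175 + 14641 - 26983)) = -60188*15804/(21591 - 12167) = -60188/(9424*(1/15804)) = -60188/2356/3951 = -60188*3951/2356 = -59450697/589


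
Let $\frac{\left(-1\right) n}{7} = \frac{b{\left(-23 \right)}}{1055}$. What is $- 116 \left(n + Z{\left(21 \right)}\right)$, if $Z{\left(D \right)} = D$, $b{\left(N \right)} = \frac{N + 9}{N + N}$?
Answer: $- \frac{59103856}{24265} \approx -2435.8$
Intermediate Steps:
$b{\left(N \right)} = \frac{9 + N}{2 N}$
$n = - \frac{49}{24265}$ ($n = - 7 \frac{\frac{1}{2} \frac{1}{-23} \left(9 - 23\right)}{1055} = - 7 \cdot \frac{1}{2} \left(- \frac{1}{23}\right) \left(-14\right) \frac{1}{1055} = - 7 \cdot \frac{7}{23} \cdot \frac{1}{1055} = \left(-7\right) \frac{7}{24265} = - \frac{49}{24265} \approx -0.0020194$)
$- 116 \left(n + Z{\left(21 \right)}\right) = - 116 \left(- \frac{49}{24265} + 21\right) = \left(-116\right) \frac{509516}{24265} = - \frac{59103856}{24265}$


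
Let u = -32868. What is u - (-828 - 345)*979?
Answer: 1115499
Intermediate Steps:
u - (-828 - 345)*979 = -32868 - (-828 - 345)*979 = -32868 - (-1173)*979 = -32868 - 1*(-1148367) = -32868 + 1148367 = 1115499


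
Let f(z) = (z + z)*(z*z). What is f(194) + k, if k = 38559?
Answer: 14641327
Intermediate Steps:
f(z) = 2*z³ (f(z) = (2*z)*z² = 2*z³)
f(194) + k = 2*194³ + 38559 = 2*7301384 + 38559 = 14602768 + 38559 = 14641327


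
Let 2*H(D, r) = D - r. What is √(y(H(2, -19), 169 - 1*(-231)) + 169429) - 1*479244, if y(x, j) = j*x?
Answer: -479244 + √173629 ≈ -4.7883e+5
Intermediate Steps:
H(D, r) = D/2 - r/2 (H(D, r) = (D - r)/2 = D/2 - r/2)
√(y(H(2, -19), 169 - 1*(-231)) + 169429) - 1*479244 = √((169 - 1*(-231))*((½)*2 - ½*(-19)) + 169429) - 1*479244 = √((169 + 231)*(1 + 19/2) + 169429) - 479244 = √(400*(21/2) + 169429) - 479244 = √(4200 + 169429) - 479244 = √173629 - 479244 = -479244 + √173629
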